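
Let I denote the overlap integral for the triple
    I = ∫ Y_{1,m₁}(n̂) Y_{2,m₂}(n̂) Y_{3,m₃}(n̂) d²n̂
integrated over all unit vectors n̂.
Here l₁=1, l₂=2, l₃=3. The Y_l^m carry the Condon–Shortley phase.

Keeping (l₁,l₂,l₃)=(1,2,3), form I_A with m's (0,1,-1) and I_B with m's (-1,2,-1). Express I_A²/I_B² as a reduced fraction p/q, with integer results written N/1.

Same 1,2,3: normalisation and zero-m 3j drop out of the ratio.
A: Δ: 0! 2! 4! / 7! → 1/105; sum: t=0:+1/6 = 1/6; 3j²(1 2 3; 0 1 -1) = Δ·Π!·Σ² = 8/105  (sign +1)
B: Δ: 0! 2! 4! / 7! → 1/105; sum: t=0:+1/48 = 1/48; 3j²(1 2 3; -1 2 -1) = Δ·Π!·Σ² = 1/105  (sign +1)
I_A²/I_B² = (8/105)/(1/105) = 8/1

8/1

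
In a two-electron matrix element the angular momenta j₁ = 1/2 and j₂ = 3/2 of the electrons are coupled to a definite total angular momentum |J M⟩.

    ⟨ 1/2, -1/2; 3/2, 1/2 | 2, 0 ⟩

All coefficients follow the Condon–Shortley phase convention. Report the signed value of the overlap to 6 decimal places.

+0.707107

j₁+j₂−J=0  J+j₁−j₂=1  J−j₁+j₂=3  j₁+j₂+J+1=5
(j₁±m₁, j₂±m₂, J±M) = (0,1,2,1,2,2)
P² = 2
sum k=0..0:
  [0] +1/2 = 1/2
S = 1/2
C² = P²·S² = 1/2 ; C = +0.707107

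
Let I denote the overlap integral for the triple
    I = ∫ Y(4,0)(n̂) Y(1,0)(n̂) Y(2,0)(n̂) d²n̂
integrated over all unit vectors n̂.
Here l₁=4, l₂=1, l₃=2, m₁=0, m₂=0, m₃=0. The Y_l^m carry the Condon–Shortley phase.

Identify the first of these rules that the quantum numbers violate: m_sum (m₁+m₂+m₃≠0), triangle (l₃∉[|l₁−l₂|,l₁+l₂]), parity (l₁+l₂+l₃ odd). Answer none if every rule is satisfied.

Σmᵢ = 0  ✓
l₃∈[|l₁−l₂|,l₁+l₂]=[3,5] required, l₃=2 fails  ✗
Σlᵢ = 7 ⇒ odd

triangle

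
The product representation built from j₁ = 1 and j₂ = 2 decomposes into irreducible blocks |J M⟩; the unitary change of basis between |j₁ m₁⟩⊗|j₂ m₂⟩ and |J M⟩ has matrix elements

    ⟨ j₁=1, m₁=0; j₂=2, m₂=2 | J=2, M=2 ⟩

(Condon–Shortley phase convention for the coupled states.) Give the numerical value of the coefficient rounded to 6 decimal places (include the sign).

-0.816497  (= −√(2/3))

j₁+j₂−J=1  J+j₁−j₂=1  J−j₁+j₂=3  j₁+j₂+J+1=6
(j₁±m₁, j₂±m₂, J±M) = (1,1,4,0,4,0)
P² = 24
sum k=1..1:
  [1] −1/6 = -1/6
S = -1/6
C² = P²·S² = 2/3 ; C = -0.816497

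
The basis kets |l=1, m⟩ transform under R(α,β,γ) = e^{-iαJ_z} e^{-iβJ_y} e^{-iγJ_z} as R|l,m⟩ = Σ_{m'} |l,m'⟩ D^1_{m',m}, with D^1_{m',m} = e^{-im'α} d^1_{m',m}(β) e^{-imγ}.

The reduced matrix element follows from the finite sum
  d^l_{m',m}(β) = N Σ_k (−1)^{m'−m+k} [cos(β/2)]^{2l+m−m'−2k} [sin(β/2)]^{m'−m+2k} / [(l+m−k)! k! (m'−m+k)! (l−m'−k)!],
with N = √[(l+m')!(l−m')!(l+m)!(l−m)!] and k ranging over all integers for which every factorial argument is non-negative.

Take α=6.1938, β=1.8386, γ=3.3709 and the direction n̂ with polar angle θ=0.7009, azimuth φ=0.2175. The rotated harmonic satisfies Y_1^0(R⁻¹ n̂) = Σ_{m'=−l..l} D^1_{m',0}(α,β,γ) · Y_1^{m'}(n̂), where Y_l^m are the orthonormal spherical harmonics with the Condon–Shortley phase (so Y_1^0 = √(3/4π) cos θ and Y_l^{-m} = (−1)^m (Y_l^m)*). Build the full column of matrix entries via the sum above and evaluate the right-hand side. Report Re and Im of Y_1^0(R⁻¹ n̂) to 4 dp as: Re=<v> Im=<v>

Need the full column D^1_{m',0} for m'=−1..1 at α=6.1938, β=1.8386, γ=3.3709.
cos(β/2)=0.606377, sin(β/2)=0.795177
d^1_{-1,0}: single k=1 term ⇒ +0.681902;  D = +0.679179-0.060871i
d^1_{0,0}: k∈[0..1] ⇒ +0.367693 -0.632307 = -0.264614;  D = -0.264614+0.000000i
d^1_{1,0}: single k=0 term ⇒ -0.681902;  D = -0.679179-0.060871i
Y_1^{m'}(θ=0.7009,φ=0.2175) and Σ D·Y over m':
  (+0.6792-0.0609i)·(+0.2176-0.0481i)  (-0.2646+0.0000i)·(+0.3734+0.0000i)  (-0.6792-0.0609i)·(-0.2176-0.0481i)
Y_1^0(R⁻¹ n̂) = +0.190861+0.000000i

Re=0.1909 Im=0.0000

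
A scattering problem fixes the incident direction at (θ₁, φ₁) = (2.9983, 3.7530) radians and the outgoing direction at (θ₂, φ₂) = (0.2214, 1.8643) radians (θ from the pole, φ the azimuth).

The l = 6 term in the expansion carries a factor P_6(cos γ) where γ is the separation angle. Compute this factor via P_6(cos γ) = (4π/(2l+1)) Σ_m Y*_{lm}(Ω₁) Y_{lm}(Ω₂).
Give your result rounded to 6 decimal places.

Term-by-term m-sum for l=6 (normalisation 4π/13 = 0.966644):
  m=-6: Y*=(-0.000004, -0.000002)  Y=(0.000010, 0.000053)  product (0.000000, -0.000000)
  m=-5: Y*=(-0.000098, 0.000008)  Y=(-0.000829, -0.000086)  product (0.000000, 0.000000)
  m=-4: Y*=(-0.001113, 0.000930)  Y=(0.003036, -0.007246)  product (0.000003, 0.000011)
  m=-3: Y*=(-0.003801, 0.014095)  Y=(0.038758, 0.032007)  product (-0.000598, 0.000425)
  m=-2: Y*=(0.034052, 0.093873)  Y=(-0.179962, 0.119716)  product (-0.017366, -0.012817)
  m=-1: Y*=(0.347089, 0.243315)  Y=(-0.161906, -0.535700)  product (0.074148, -0.225330)
  m=+0: Y*=(0.809190, -0.000000)  Y=(0.556342, 0.000000)  product (0.450186, 0.000000)
  m=+1: Y*=(-0.347089, 0.243315)  Y=(0.161906, -0.535700)  product (0.074148, 0.225330)
  m=+2: Y*=(0.034052, -0.093873)  Y=(-0.179962, -0.119716)  product (-0.017366, 0.012817)
  m=+3: Y*=(0.003801, 0.014095)  Y=(-0.038758, 0.032007)  product (-0.000598, -0.000425)
  m=+4: Y*=(-0.001113, -0.000930)  Y=(0.003036, 0.007246)  product (0.000003, -0.000011)
  m=+5: Y*=(0.000098, 0.000008)  Y=(0.000829, -0.000086)  product (0.000000, -0.000000)
  m=+6: Y*=(-0.000004, 0.000002)  Y=(0.000010, -0.000053)  product (0.000000, 0.000000)
Σ over m = (0.562560, -0.000000); ×(4π/13) → (0.543795, -0.000000). Real part: 0.543795

0.543795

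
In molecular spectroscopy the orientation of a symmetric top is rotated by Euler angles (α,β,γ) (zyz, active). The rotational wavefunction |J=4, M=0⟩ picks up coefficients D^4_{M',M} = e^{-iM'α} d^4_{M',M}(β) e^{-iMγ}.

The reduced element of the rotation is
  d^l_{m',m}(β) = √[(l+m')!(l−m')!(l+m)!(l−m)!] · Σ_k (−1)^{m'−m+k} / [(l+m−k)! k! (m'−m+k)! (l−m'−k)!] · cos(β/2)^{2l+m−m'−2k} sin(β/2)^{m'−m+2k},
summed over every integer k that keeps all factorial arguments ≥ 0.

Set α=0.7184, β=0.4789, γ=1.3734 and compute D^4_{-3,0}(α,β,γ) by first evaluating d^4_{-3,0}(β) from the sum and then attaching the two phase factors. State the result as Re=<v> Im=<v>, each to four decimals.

Re=-0.0709 Im=0.1071

D^4_{-3,0}(0.7184,0.4789,1.3734) = e^{-i·-3·0.7184}·d^4_{-3,0}(0.4789)·e^{-i·0·1.3734}. Compute d first:
c=cos(0.478900/2)=0.971469, s=sin(0.478900/2)=0.237168; N=√[1·5040·24·24]=1703.830978
k: max(0,(0)−(-3))=3 … min(4+(0),4−(-3))=4
  k=3: (−1)^0·1703.8310/(144)·0.9715^5·0.2372^3 = +0.136577
  k=4: (−1)^1·1703.8310/(144)·0.9715^3·0.2372^5 = -0.008140
d^4_{-3,0}(0.4789) = +0.136577 -0.008140 = +0.128437
D = (-0.551702+0.834041i)·(+0.128437)·(+1.000000+0.000000i) = -0.070859+0.107122i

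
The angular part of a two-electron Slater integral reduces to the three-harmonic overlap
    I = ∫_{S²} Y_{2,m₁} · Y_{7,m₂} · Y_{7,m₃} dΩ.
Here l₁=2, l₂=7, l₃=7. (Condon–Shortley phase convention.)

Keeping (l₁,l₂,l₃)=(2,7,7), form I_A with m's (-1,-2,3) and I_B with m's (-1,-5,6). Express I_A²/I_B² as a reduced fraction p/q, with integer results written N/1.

Shared (l₁,l₂,l₃)=(2,7,7): N and (l;000)² cancel in I_A²/I_B².
A: Δ = 2!·2!·12!/17! = 1/185640; Racah Σ t=1..2: t=1:−1/1935360 t=2:+1/4354560 = -1/3483648; ⇒ 3j(2 7 7; -1 -2 3)² = 125/12376, sgn -1
B: Δ = 2!·2!·12!/17! = 1/185640; Racah Σ t=1..2: t=1:−1/79833600 t=2:+1/958003200 = -1/87091200; ⇒ 3j(2 7 7; -1 -5 6)² = 121/4760, sgn +1
I_A²/I_B² = (125/12376)/(121/4760) = 625/1573

625/1573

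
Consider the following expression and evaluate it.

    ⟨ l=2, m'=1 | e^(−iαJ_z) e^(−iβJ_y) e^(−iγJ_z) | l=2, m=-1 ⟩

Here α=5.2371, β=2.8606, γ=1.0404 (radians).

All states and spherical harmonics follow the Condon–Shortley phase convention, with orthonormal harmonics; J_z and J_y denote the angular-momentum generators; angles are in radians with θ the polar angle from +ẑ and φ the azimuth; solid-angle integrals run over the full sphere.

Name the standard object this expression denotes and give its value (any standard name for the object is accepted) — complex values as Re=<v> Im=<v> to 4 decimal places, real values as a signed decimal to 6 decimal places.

Wigner D-matrix element, Re=0.4455 Im=-0.7860

This is a Wigner D-matrix element — the rotation-matrix element ⟨l m'| R(α,β,γ) |l m⟩ in the angular-momentum basis.
First d^2_{1,-1}(β=2.8606), then the phase factors e^{-i(1)α} and e^{-i(-1)γ}:
c=cos(2.860600/2)=0.140035, s=sin(2.860600/2)=0.990147; N=√[6·1·1·6]=6.000000
k: max(0,(-1)−(1))=0 … min(2+(-1),2−(1))=1
  k=0: (−1)^2·6.0000/(2)·0.1400^2·0.9901^2 = +0.057675
  k=1: (−1)^3·6.0000/(6)·0.1400^0·0.9901^4 = -0.961165
d^2_{1,-1}(2.8606) = +0.057675 -0.961165 = -0.903490
Phases: e^{-i·(1)·5.2371}=+0.500963+0.865469i, e^{-i·(-1)·1.0404}=+0.505875+0.862607i ⇒ D=+0.445542-0.785994i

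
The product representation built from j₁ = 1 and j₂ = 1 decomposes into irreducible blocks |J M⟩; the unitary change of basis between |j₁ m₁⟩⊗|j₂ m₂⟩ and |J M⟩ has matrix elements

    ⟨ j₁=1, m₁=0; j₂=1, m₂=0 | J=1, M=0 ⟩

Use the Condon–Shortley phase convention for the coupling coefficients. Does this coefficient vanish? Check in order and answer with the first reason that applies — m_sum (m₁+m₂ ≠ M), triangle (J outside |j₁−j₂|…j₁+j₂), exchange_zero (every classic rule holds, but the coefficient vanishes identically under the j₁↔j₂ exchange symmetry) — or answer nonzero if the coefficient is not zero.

exchange_zero

m-sum: m₁+m₂ = 0+0 = 0, M = 0  ✓
triangle: |j₁−j₂| = 0 ≤ J = 1 ≤ j₁+j₂ = 2  ✓
exchange: j₁=j₂ and m₁=m₂, and (−1)^(j₁+j₂−J) = (−1)^1 = −1 forces ⟨j₁m₁;j₂m₂|JM⟩ = −⟨j₂m₂;j₁m₁|JM⟩ = −⟨j₁m₁;j₂m₂|JM⟩ ⇒ the coefficient vanishes identically
Racah sum check: Σ_k collapses to 0 ⇒ CG = 0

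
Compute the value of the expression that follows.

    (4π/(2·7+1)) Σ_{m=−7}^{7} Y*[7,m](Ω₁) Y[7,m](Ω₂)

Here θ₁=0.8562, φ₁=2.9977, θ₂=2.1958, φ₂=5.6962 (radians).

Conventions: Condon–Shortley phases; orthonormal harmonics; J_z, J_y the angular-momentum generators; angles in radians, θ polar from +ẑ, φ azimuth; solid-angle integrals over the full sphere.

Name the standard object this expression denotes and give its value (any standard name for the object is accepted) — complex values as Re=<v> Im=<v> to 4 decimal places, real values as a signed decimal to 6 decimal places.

Legendre polynomial (addition theorem), +0.135884

This sum is the spherical-harmonic addition theorem: it equals the Legendre polynomial P_l(cos γ) of the angle γ between the two directions.
Term-by-term m-sum for l=7 (normalisation 4π/15 = 0.837758):
  m=-7: (-0.037477, 0.059309) × (-0.065461, -0.094971) = (0.008086, -0.000323)  (running Σ = (0.008086, -0.000323))
  m=-6: (0.148004, -0.173086) × (0.289136, 0.115592) = (0.062801, -0.032937)  (running Σ = (0.070887, -0.033261))
  m=-5: (-0.311008, 0.272480) × (-0.434626, 0.091124) = (0.110343, -0.146767)  (running Σ = (0.181230, -0.180028))
  m=-4: (0.339186, -0.220083) × (0.188893, -0.192037) = (0.021806, -0.106708)  (running Σ = (0.203035, -0.286736))
  m=-3: (-0.044542, 0.020519) × (0.031621, -0.164276) = (0.001962, 0.007966)  (running Σ = (0.204998, -0.278770))
  m=-2: (-0.329081, 0.097409) × (0.137246, 0.327511) = (-0.077067, -0.094409)  (running Σ = (0.127930, -0.373179))
  m=-1: (0.207096, -0.030007) × (0.017915, 0.011917) = (0.004068, 0.001930)  (running Σ = (0.131998, -0.371248))
  m=0: (0.288491, -0.000000) × (-0.352856, 0.000000) = (-0.101796, 0.000000)  (running Σ = (0.030202, -0.371248))
  m=1: (-0.207096, -0.030007) × (-0.017915, 0.011917) = (0.004068, -0.001930)  (running Σ = (0.034270, -0.373179))
  m=2: (-0.329081, -0.097409) × (0.137246, -0.327511) = (-0.077067, 0.094409)  (running Σ = (-0.042798, -0.278770))
  m=3: (0.044542, 0.020519) × (-0.031621, -0.164276) = (0.001962, -0.007966)  (running Σ = (-0.040835, -0.286736))
  m=4: (0.339186, 0.220083) × (0.188893, 0.192037) = (0.021806, 0.106708)  (running Σ = (-0.019030, -0.180028))
  m=5: (0.311008, 0.272480) × (0.434626, 0.091124) = (0.110343, 0.146767)  (running Σ = (0.091313, -0.033261))
  m=6: (0.148004, 0.173086) × (0.289136, -0.115592) = (0.062801, 0.032937)  (running Σ = (0.154114, -0.000323))
  m=7: (0.037477, 0.059309) × (0.065461, -0.094971) = (0.008086, 0.000323)  (running Σ = (0.162200, -0.000000))
Accumulated sum (0.162200, -0.000000); after 4π/(2l+1) scaling, (0.135884, -0.000000) ⇒ P_7 = 0.135884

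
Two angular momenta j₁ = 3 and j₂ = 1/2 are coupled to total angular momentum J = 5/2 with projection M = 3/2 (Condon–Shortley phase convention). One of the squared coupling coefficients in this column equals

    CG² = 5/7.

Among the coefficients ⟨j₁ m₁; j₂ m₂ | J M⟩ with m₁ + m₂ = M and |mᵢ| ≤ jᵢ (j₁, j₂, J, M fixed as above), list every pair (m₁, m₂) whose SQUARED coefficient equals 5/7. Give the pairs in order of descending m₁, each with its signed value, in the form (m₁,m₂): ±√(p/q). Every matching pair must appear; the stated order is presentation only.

Admissible pairs with m₁+m₂ = M = 3/2: (1,1/2), (2,-1/2)
  (m₁,m₂)=(2,-1/2): CG² = 5/7, CG = +√(5/7)   ← matches the target
  (m₁,m₂)=(1,1/2): CG² = 2/7, CG = −√(2/7)
Pairs with CG² = 5/7: (2,-1/2): +√(5/7)

(2,-1/2): +√(5/7)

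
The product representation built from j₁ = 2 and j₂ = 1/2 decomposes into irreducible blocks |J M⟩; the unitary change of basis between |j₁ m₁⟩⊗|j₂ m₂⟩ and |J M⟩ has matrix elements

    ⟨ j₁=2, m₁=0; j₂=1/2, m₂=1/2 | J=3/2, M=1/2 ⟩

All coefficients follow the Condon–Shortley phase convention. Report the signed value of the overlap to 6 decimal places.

√[4·1!3!0!/5! · 2!2!1!0!2!1!] = √(8/5)
  +(−1)^1/∏(1,0,1,0,2,0)! = -1/2  (running -1/2)
⟨..|..⟩ = √(8/5)·(-1/2) = -0.632456

-0.632456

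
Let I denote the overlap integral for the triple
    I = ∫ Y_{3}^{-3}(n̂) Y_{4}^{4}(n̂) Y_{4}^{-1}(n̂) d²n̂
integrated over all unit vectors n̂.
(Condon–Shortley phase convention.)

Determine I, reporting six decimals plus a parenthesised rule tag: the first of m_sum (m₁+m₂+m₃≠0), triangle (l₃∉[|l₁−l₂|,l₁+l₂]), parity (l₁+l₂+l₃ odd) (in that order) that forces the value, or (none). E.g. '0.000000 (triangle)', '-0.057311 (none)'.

0.000000 (parity)

L=11 odd ⇒ parity kills the (l;000) factor ⇒ I = 0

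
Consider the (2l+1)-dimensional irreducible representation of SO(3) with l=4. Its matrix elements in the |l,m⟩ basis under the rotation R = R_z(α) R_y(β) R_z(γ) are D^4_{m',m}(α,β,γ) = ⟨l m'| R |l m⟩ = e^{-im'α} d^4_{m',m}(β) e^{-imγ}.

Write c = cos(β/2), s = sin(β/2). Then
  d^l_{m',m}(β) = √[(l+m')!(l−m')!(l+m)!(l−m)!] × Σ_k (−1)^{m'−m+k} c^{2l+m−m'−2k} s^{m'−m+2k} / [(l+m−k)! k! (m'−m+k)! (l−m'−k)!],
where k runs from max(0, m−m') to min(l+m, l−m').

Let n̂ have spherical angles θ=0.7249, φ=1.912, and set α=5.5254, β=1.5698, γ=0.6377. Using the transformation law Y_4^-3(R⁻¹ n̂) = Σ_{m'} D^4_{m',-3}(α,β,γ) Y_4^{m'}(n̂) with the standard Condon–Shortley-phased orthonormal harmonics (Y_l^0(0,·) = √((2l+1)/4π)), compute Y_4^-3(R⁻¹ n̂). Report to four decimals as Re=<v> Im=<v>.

Need the full column D^4_{m',-3} for m'=−4..4 at α=5.5254, β=1.5698, γ=0.6377.
cos(β/2)=0.707459, sin(β/2)=0.706754
d^4_{-4,-3}: single k=1 term ⇒ +0.177306;  D = +0.077561-0.159441i
d^4_{-3,-3}: k∈[0..1] ⇒ +0.062749 -0.438372 = -0.375622;  D = -0.351510+0.132412i
d^4_{-2,-3}: k∈[0..1] ⇒ -0.234553 +0.702259 = +0.467706;  D = +0.431234+0.181068i
d^4_{-1,-3}: k∈[0..1] ⇒ +0.497067 -0.826796 = -0.329729;  D = -0.133089-0.301676i
d^4_{0,-3}: k∈[0..1] ⇒ -0.740246 +0.738772 = -0.001474;  D = +0.000495-0.001388i
d^4_{1,-3}: k∈[0..1] ⇒ +0.826796 -0.495090 = +0.331706;  D = -0.295632+0.150434i
d^4_{2,-3}: k∈[0..1] ⇒ -0.700861 +0.233155 = -0.467706;  D = +0.448565+0.132431i
d^4_{3,-3}: k∈[0..1] ⇒ +0.436628 -0.062251 = +0.374377;  D = -0.187945-0.323782i
d^4_{4,-3}: single k=0 term ⇒ -0.176249;  D = -0.040499+0.171533i
Y_4^{m'}(θ=0.7249,φ=1.912) and Σ D·Y over m':
  (+0.0776-0.1594i)·(+0.0175-0.0837i)  (-0.3515+0.1324i)·(+0.2333+0.1421i)  (+0.4312+0.1811i)·(-0.3336+0.2711i)  (-0.1331-0.3017i)·(-0.0725-0.2041i)  (+0.0005-0.0014i)·(-0.2984+0.0000i)  (-0.2956+0.1504i)·(+0.0725-0.2041i)  (+0.4486+0.1324i)·(-0.3336-0.2711i)  (-0.1879-0.3238i)·(-0.2333+0.1421i)  (-0.0405+0.1715i)·(+0.0175+0.0837i)
Y_4^-3(R⁻¹ n̂) = -0.387471+0.031500i

Re=-0.3875 Im=0.0315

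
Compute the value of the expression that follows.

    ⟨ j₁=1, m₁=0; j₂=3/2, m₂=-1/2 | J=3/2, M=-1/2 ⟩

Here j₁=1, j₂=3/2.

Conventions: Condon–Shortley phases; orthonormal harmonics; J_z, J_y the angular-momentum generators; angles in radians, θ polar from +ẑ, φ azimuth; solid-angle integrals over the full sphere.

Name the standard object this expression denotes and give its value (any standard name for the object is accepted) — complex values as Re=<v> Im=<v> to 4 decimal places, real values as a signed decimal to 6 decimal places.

This is a Clebsch–Gordan (vector-coupling) coefficient.
triangle: 1!×1!×2!/5! = 2/120
(j±m)!: 1!×1!×1!×2!×1!×2! = 4
prefactor² = (2J+1)×Δ×N² = 4/15
  k=0: +1/(0!×1!×1!×1!×0!×1!) = 1
  k=1: −1/(1!×0!×0!×0!×1!×2!) = -1/2
Σ = 1/2  ⇒  CG² = 4/15×(1/2)² = 1/15
CG = +√(1/15) = +0.258199

Clebsch–Gordan coefficient, +√(1/15) ≈ +0.258199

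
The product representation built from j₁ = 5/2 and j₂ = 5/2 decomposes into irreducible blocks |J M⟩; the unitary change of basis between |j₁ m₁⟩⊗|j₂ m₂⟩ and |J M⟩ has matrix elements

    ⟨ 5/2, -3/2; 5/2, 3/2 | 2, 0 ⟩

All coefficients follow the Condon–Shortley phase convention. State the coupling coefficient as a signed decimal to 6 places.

−√(1/84) = -0.109109

√[5·3!2!2!/8! · 1!4!4!1!2!2!] = √(48/7)
  +(−1)^2/∏(2,1,2,2,0,0)! = 1/8  (running 1/8)
  +(−1)^3/∏(3,0,1,1,1,1)! = -1/6  (running -1/24)
⟨..|..⟩ = √(48/7)·(-1/24) = -0.109109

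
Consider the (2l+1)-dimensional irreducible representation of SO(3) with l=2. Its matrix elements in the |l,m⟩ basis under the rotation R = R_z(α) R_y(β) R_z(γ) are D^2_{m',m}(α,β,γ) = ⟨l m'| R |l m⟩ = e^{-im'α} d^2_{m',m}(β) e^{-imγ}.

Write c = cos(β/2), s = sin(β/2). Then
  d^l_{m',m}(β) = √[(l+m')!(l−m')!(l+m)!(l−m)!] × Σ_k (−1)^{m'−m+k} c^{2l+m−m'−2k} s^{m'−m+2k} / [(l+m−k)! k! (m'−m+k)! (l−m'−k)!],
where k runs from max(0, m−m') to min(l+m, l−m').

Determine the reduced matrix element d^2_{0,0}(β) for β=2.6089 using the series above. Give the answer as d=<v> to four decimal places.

d=0.6131

d^2_{0,0}(β=2.6089) via the finite sum:
Half-angle: c=0.263208, s=0.964739. N=√(2·2·2·2)=4.000000
k: max(0,(0)−(0))=0 … min(2+(0),2−(0))=2
  k=0: (−1)^0·4.0000/(4)·0.2632^4·0.9647^0 = +0.004800
  k=1: (−1)^1·4.0000/(1)·0.2632^2·0.9647^2 = -0.257916
  k=2: (−1)^2·4.0000/(4)·0.2632^0·0.9647^4 = +0.866242
d^2_{0,0}(2.6089) = +0.004800 -0.257916 +0.866242 = +0.613125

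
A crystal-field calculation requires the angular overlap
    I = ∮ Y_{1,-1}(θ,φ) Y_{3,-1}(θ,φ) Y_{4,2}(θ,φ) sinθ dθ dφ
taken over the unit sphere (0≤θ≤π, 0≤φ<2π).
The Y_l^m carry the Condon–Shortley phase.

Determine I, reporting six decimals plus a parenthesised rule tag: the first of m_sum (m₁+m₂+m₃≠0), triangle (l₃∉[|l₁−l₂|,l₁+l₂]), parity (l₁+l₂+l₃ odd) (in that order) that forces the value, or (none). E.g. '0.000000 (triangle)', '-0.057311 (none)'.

m-sum 0 ✓  L=8 even ✓  2≤4≤4 ✓
Π(2lᵢ+1) = 3×7×9 = 189
triangle coeff Δ(1,3,4) = 1/252
Σ_t [0,0]: t=0:+1/36 = 1/36
(3j)²=4/63 [(1 3 4; 0 0 0)], sign=+1
Σ_t [0,0]: t=0:+1/96 = 1/96
(3j)²=5/84 [(1 3 4; -1 -1 2)], sign=+1
⇒ 4πI² = 5/7
I = (+1)√(5/7/(4π)) = 0.23841361
No selection rule forces the value: the integral is nonzero (none).

0.238414 (none)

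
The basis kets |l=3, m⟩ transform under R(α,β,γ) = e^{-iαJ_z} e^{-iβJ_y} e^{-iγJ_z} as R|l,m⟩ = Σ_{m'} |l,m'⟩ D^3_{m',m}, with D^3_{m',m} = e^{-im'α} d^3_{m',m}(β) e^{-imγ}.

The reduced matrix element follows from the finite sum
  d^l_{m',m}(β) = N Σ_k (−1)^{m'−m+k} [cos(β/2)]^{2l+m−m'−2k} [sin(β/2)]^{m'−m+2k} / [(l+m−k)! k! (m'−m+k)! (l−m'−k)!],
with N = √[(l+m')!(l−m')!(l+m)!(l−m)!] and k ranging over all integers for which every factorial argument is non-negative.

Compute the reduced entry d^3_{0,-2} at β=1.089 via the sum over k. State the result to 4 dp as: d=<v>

d^3_{0,-2}(β=1.0890) via the finite sum:
Half-angle: c=0.855386, s=0.517990. N=√(6·6·1·120)=65.726707
Admissible k: 0..1 (factorial args all ≥0)
  k=0: (−1)^2·65.7267/(12)·0.8554^4·0.5180^2 = +0.786780
  k=1: (−1)^3·65.7267/(12)·0.8554^2·0.5180^4 = -0.288518
d^3_{0,-2}(1.0890) = +0.786780 -0.288518 = +0.498263

d=0.4983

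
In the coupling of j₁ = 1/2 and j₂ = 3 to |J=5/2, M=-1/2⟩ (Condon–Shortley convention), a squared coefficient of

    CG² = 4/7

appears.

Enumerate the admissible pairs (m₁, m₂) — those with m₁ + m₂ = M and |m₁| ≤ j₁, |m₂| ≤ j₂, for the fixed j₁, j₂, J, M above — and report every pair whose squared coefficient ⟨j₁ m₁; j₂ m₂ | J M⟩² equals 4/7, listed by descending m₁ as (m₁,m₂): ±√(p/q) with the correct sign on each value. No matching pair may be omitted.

Admissible pairs with m₁+m₂ = M = -1/2: (-1/2,0), (1/2,-1)
  (m₁,m₂)=(1/2,-1): CG² = 4/7, CG = +√(4/7)   ← matches the target
  (m₁,m₂)=(-1/2,0): CG² = 3/7, CG = −√(3/7)
Pairs with CG² = 4/7: (1/2,-1): +√(4/7)

(1/2,-1): +√(4/7)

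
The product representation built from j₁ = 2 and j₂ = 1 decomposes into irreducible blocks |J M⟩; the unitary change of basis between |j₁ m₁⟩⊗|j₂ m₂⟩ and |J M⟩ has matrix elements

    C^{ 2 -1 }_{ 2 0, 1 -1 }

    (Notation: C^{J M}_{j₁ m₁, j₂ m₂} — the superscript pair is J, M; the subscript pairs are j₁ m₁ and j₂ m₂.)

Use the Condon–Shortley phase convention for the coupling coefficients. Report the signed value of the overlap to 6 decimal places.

√[5·1!3!1!/6! · 2!2!0!2!1!3!] = √(2)
  +(−1)^0/∏(0,1,2,0,1,1)! = 1/2  (running 1/2)
⟨..|..⟩ = √(2)·(1/2) = +0.707107

+0.707107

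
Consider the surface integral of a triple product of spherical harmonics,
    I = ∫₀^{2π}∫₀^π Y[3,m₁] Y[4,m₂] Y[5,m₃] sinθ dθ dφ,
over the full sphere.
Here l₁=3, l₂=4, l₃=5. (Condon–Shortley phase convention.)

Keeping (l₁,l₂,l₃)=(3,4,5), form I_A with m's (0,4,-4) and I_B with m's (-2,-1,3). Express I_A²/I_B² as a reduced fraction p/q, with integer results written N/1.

168/5

Shared (l₁,l₂,l₃)=(3,4,5): N and (l;000)² cancel in I_A²/I_B².
A: Δ = 2!·4!·6!/13! = 1/180180; Racah Σ t=2..2: t=2:+1/8640 = 1/8640; ⇒ 3j(3 4 5; 0 4 -4)² = 28/715, sgn -1
B: Δ = 2!·4!·6!/13! = 1/180180; Racah Σ t=1..2: t=1:−1/1152 t=2:+1/1440 = -1/5760; ⇒ 3j(3 4 5; -2 -1 3)² = 1/858, sgn -1
I_A²/I_B² = (28/715)/(1/858) = 168/5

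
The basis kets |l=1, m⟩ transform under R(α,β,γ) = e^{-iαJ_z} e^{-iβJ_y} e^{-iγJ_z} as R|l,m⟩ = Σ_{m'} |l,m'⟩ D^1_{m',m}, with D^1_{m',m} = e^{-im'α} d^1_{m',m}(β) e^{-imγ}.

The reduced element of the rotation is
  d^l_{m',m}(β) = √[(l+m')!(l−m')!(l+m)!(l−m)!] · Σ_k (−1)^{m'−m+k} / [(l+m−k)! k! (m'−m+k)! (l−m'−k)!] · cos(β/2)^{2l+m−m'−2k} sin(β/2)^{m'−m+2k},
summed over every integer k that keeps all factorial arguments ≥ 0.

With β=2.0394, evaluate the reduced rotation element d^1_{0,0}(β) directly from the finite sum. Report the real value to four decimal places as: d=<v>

d=-0.4516

d^1_{0,0}(β=2.0394) via the finite sum:
c=cos(2.039400/2)=0.523622, s=sin(2.039400/2)=0.851951; N=√[1·1·1·1]=1.000000
k∈{0,1} keeps every argument non-negative
  k=0: (−1)^0·1.0000/(1)·0.5236^2·0.8520^0 = +0.274180
  k=1: (−1)^1·1.0000/(1)·0.5236^0·0.8520^2 = -0.725820
d^1_{0,0}(2.0394) = +0.274180 -0.725820 = -0.451641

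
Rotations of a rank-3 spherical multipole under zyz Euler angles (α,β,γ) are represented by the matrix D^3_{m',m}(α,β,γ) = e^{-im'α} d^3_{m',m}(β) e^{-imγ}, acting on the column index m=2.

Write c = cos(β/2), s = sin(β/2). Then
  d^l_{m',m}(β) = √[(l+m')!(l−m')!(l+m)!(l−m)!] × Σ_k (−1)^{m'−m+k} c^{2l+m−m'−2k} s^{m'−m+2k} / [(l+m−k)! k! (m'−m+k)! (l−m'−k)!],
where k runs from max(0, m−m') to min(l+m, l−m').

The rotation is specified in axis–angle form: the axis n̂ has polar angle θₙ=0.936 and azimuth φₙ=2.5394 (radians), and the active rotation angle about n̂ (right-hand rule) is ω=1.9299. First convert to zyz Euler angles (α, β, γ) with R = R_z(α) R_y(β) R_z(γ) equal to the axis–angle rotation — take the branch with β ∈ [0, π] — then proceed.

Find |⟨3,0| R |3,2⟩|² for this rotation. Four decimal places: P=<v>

P=0.0279

Axis–angle → zyz. n̂ = (sinθₙcosφₙ, sinθₙsinφₙ, cosθₙ) = (-0.663556, +0.456102, +0.593014), ω = 1.9299.
R = I cosω + sinω [n̂]ₓ + (1−cosω) n̂n̂ᵀ gives
  R = [+0.243610, -0.964197, -0.104778; +0.146176, -0.070298, +0.986758; -0.958794, -0.255700, +0.123817]
β = atan2(√(R₁₃²+R₂₃²), R₃₃) = 1.446660; α = atan2(R₂₃, R₁₃) mod 2π = 1.676584; γ = atan2(R₃₂, −R₃₁) mod 2π = 6.022562
Split into d^3_{0,2}(β=1.4467) × two z-phases.
With c≡cos(β/2)=0.749606 and s≡sin(β/2)=0.661885, N=[6·6·120·1]^{1/2}=65.726707
k: max(0,(2)−(0))=2 … min(3+(2),3−(0))=3
  k=2: (−1)^0·65.7267/(12)·0.7496^4·0.6619^2 = +0.757629
  k=3: (−1)^1·65.7267/(12)·0.7496^2·0.6619^4 = -0.590685
d^3_{0,2}(1.4467) = +0.757629 -0.590685 = +0.166945
|D^3_{0,2}|² = |d^3_{0,2}(β)|² = (+0.166945)² = 0.027871 (the z-rotation phases have unit modulus)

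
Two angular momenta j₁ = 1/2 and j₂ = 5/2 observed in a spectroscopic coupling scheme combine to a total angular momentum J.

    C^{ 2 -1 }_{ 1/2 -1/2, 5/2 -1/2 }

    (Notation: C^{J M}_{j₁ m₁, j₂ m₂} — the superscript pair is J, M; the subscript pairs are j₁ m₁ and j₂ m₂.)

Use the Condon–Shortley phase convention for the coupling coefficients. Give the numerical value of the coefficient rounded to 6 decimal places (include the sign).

√[5·1!0!4!/6! · 0!1!2!3!1!3!] = √(12)
  +(−1)^1/∏(1,0,0,1,0,3)! = -1/6  (running -1/6)
⟨..|..⟩ = √(12)·(-1/6) = -0.577350

−√(1/3) ≈ -0.577350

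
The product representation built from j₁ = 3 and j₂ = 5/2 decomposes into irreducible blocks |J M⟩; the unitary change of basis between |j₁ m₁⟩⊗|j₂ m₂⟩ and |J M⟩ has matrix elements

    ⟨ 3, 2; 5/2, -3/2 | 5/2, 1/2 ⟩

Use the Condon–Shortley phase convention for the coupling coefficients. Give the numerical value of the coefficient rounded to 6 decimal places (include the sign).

j₁+j₂−J=3  J+j₁−j₂=3  J−j₁+j₂=2  j₁+j₂+J+1=9
(j₁±m₁, j₂±m₂, J±M) = (5,1,1,4,3,2)
P² = 288/7
sum k=0..1:
  [0] +1/12 = 1/12
  [1] −1/24 = -1/24
S = 1/24
C² = P²·S² = 1/14 ; C = +0.267261

+√(1/14) = +0.267261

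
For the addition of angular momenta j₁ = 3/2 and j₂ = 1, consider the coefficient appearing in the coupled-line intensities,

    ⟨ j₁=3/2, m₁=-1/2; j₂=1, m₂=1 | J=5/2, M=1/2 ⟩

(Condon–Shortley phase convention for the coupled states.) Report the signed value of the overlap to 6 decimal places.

√[6·0!3!2!/6! · 1!2!2!0!3!2!] = √(24/5)
  +(−1)^0/∏(0,0,2,2,1,0)! = 1/4  (running 1/4)
⟨..|..⟩ = √(24/5)·(1/4) = +0.547723

+√(3/10) ≈ +0.547723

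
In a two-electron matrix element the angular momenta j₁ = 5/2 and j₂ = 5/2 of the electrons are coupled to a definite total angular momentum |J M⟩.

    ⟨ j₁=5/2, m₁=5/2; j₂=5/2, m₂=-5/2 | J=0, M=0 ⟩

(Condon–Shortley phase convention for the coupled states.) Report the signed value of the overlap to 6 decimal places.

+0.408248  (= +√(1/6))

j₁+j₂−J=5  J+j₁−j₂=0  J−j₁+j₂=0  j₁+j₂+J+1=6
(j₁±m₁, j₂±m₂, J±M) = (5,0,0,5,0,0)
P² = 2400
sum k=0..0:
  [0] +1/120 = 1/120
S = 1/120
C² = P²·S² = 1/6 ; C = +0.408248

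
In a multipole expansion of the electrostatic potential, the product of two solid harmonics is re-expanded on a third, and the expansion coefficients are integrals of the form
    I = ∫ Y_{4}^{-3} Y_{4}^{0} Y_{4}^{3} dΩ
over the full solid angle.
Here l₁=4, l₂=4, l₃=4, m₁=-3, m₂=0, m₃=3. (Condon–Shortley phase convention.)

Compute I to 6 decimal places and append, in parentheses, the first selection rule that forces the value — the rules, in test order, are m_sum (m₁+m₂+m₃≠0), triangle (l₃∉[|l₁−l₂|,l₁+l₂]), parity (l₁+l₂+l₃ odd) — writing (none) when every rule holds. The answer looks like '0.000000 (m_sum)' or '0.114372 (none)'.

0.159788 (none)

Checks pass: Σm=0; 12 even; l₃=4∈[0,8].
(2·4+1)(2·4+1)(2·4+1) = 729
Δ: 4! 4! 4! / 13! → 1/450450
sum: t=0:+1/13824 t=1:−1/216 t=2:+1/64 t=3:−1/216 t=4:+1/13824 = 5/768
3j²(4 4 4; 0 0 0) = Δ·Π!·Σ² = 18/1001  (sign +1)
sum: t=3:−1/864 t=4:+1/3456 = -1/1152
3j²(4 4 4; -3 0 3) = Δ·Π!·Σ² = 7/286  (sign +1)
combine: 4πI² = 729·18/1001·7/286 = 6561/20449
take √, sign +1: I = 0.15978796
No selection rule forces the value: the integral is nonzero (none).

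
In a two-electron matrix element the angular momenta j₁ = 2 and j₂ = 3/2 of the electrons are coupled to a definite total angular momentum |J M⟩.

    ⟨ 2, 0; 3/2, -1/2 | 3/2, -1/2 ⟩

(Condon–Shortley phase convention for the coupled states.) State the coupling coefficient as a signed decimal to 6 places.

-0.447214

j₁+j₂−J=2  J+j₁−j₂=2  J−j₁+j₂=1  j₁+j₂+J+1=6
(j₁±m₁, j₂±m₂, J±M) = (2,2,1,2,1,2)
P² = 16/45
sum k=0..1:
  [0] +1/4 = 1/4
  [1] −1/1 = -1
S = -3/4
C² = P²·S² = 1/5 ; C = -0.447214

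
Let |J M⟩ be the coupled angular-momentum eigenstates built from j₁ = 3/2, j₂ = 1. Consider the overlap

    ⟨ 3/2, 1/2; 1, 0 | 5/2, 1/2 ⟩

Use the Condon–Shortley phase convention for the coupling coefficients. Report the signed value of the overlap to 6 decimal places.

+√(3/5) = +0.774597

j₁+j₂−J=0  J+j₁−j₂=3  J−j₁+j₂=2  j₁+j₂+J+1=6
(j₁±m₁, j₂±m₂, J±M) = (2,1,1,1,3,2)
P² = 12/5
sum k=0..0:
  [0] +1/2 = 1/2
S = 1/2
C² = P²·S² = 3/5 ; C = +0.774597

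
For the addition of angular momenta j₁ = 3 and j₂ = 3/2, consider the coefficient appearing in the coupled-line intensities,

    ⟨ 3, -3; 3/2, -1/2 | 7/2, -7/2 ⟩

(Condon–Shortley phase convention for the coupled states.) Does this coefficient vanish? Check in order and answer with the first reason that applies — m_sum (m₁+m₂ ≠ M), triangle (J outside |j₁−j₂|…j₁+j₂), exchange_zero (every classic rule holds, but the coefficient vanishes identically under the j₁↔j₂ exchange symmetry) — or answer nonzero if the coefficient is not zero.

nonzero

m-sum: m₁+m₂ = -3+(-1/2) = -7/2, M = -7/2  ✓
triangle: |j₁−j₂| = 3/2 ≤ J = 7/2 ≤ j₁+j₂ = 9/2  ✓
exchange: j₁≠j₂ or m₁≠m₂ — the exchange symmetry imposes no constraint here
value check: CG = −√(2/3) = -0.816497 ≠ 0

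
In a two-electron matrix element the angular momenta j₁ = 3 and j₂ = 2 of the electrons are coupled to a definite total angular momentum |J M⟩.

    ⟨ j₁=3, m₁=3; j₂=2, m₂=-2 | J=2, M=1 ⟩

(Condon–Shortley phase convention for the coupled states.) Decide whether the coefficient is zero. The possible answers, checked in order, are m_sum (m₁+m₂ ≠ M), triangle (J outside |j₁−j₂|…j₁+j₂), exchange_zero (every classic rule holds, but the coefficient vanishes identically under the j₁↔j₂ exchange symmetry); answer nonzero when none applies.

nonzero

m-sum: m₁+m₂ = 3+(-2) = 1, M = 1  ✓
triangle: |j₁−j₂| = 1 ≤ J = 2 ≤ j₁+j₂ = 5  ✓
exchange: j₁≠j₂ or m₁≠m₂ — the exchange symmetry imposes no constraint here
value check: CG = +√(5/14) = +0.597614 ≠ 0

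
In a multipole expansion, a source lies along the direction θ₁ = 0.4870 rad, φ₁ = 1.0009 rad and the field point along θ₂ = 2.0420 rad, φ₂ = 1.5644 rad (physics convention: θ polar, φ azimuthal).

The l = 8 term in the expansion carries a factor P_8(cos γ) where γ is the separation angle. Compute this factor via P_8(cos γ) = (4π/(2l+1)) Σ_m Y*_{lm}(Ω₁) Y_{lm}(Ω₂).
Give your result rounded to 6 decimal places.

Expand P_8 via completeness: Σ_{m} conj(Y_{8,m}) at Ω₁ times Y_{8,m} at Ω₂ —
  m=-8: (-0.00018 + 0.00117j) × (0.20451 + 0.01047j) = -0.00005 + 0.00024j  (running Σ = -0.00005 + 0.00024j)
  m=-7: (0.00671 + 0.00593j) × (0.01868 - 0.41690j) = 0.00260 - 0.00269j  (running Σ = 0.00255 - 0.00245j)
  m=-6: (0.04074 - 0.01162j) × (-0.39362 - 0.01511j) = -0.01621 + 0.00396j  (running Σ = -0.01366 + 0.00151j)
  m=-5: (0.04048 - 0.13461j) × (-0.00060 + 0.01889j) = 0.00252 + 0.00085j  (running Σ = -0.01115 + 0.00235j)
  m=-4: (-0.21483 - 0.25055j) × (-0.34054 - 0.00871j) = 0.07097 + 0.08720j  (running Σ = 0.05983 + 0.08955j)
  m=-3: (-0.50790 + 0.07100j) × (-0.00378 + 0.19681j) = -0.01206 - 0.10023j  (running Σ = 0.04777 - 0.01068j)
  m=-2: (-0.16735 + 0.36394j) × (-0.25071 - 0.00321j) = 0.04312 - 0.09071j  (running Σ = 0.09090 - 0.10139j)
  m=-1: (-0.07355 - 0.11477j) × (-0.00161 + 0.25221j) = 0.02907 - 0.01836j  (running Σ = 0.11996 - 0.11975j)
  m=0: (-0.45564 + 0.00000j) × (-0.21694 + 0.00000j) = 0.09885 + 0.00000j  (running Σ = 0.21881 - 0.11975j)
  m=1: (0.07355 - 0.11477j) × (0.00161 + 0.25221j) = 0.02907 + 0.01836j  (running Σ = 0.24787 - 0.10139j)
  m=2: (-0.16735 - 0.36394j) × (-0.25071 + 0.00321j) = 0.04312 + 0.09071j  (running Σ = 0.29100 - 0.01068j)
  m=3: (0.50790 + 0.07100j) × (0.00378 + 0.19681j) = -0.01206 + 0.10023j  (running Σ = 0.27894 + 0.08955j)
  m=4: (-0.21483 + 0.25055j) × (-0.34054 + 0.00871j) = 0.07097 - 0.08720j  (running Σ = 0.34992 + 0.00235j)
  m=5: (-0.04048 - 0.13461j) × (0.00060 + 0.01889j) = 0.00252 - 0.00085j  (running Σ = 0.35244 + 0.00151j)
  m=6: (0.04074 + 0.01162j) × (-0.39362 + 0.01511j) = -0.01621 - 0.00396j  (running Σ = 0.33623 - 0.00245j)
  m=7: (-0.00671 + 0.00593j) × (-0.01868 - 0.41690j) = 0.00260 + 0.00269j  (running Σ = 0.33882 + 0.00024j)
  m=8: (-0.00018 - 0.00117j) × (0.20451 - 0.01047j) = -0.00005 - 0.00024j  (running Σ = 0.33877 - 0.00000j)
Accumulated sum 0.33877 - 0.00000j; after 4π/(2l+1) scaling, 0.25042 - 0.00000j ⇒ P_8 = 0.250420

0.250420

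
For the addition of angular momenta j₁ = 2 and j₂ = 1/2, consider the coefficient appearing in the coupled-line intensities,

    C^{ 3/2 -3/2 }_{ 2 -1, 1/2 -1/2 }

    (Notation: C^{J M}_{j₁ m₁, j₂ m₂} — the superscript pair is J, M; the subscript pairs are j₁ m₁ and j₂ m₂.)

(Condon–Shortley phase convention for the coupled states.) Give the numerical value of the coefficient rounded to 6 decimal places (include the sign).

√[4·1!3!0!/5! · 1!3!0!1!0!3!] = √(36/5)
  +(−1)^0/∏(0,1,3,0,0,0)! = 1/6  (running 1/6)
⟨..|..⟩ = √(36/5)·(1/6) = +0.447214

+0.447214  (= +√(1/5))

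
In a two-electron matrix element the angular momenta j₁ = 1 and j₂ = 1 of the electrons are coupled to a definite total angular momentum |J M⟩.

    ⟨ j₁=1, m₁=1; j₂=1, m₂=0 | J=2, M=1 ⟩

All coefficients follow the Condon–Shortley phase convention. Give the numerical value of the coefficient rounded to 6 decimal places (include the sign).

triangle: 0!×2!×2!/5! = 4/120
(j±m)!: 2!×0!×1!×1!×3!×1! = 12
prefactor² = (2J+1)×Δ×N² = 2
  k=0: +1/(0!×0!×0!×1!×2!×1!) = 1/2
Σ = 1/2  ⇒  CG² = 2×(1/2)² = 1/2
CG = +√(1/2) = +0.707107

+0.707107  (= +√(1/2))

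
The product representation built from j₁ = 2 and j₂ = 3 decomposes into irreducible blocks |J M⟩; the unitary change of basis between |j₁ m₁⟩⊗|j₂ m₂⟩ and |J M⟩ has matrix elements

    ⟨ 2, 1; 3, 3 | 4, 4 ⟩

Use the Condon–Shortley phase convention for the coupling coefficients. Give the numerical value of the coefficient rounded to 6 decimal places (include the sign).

−√(3/5) = -0.774597

j₁+j₂−J=1  J+j₁−j₂=3  J−j₁+j₂=5  j₁+j₂+J+1=10
(j₁±m₁, j₂±m₂, J±M) = (3,1,6,0,8,0)
P² = 311040
sum k=1..1:
  [1] −1/720 = -1/720
S = -1/720
C² = P²·S² = 3/5 ; C = -0.774597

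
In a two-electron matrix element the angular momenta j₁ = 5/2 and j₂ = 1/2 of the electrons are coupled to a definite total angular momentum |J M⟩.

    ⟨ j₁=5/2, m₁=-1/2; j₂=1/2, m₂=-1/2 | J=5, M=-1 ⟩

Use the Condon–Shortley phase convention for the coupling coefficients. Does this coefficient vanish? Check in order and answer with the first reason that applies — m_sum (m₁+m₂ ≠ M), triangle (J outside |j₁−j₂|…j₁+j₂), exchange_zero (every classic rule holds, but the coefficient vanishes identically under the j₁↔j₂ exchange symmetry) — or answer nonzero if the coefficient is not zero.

triangle

m-sum: m₁+m₂ = -1/2+(-1/2) = -1, M = -1  ✓
triangle: need |j₁−j₂| ≤ J ≤ j₁+j₂, i.e. J ∈ [2, 3]; J = 5 is outside ✗ ⇒ coefficient is 0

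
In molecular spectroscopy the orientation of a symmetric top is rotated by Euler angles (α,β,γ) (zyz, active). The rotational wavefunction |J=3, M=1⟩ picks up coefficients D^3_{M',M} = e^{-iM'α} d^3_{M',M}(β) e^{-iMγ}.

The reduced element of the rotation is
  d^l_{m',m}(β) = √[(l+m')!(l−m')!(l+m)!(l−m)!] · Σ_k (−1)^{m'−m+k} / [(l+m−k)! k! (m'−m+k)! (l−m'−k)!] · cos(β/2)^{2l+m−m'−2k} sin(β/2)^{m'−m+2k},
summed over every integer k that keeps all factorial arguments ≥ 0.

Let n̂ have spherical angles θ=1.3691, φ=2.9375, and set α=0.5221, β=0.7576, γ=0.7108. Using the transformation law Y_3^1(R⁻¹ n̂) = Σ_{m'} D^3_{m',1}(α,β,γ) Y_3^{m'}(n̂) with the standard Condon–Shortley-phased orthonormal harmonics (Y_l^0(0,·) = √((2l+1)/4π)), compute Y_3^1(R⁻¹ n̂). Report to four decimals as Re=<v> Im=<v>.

Need the full column D^3_{m',1} for m'=−3..3 at α=0.5221, β=0.7576, γ=0.7108.
cos(β/2)=0.929109, sin(β/2)=0.369806
d^3_{-3,1}: single k=4 term ⇒ +0.062528;  D = +0.041008+0.047202i
d^3_{-2,1}: k∈[3..4] ⇒ +0.256538 -0.020321 = +0.236217;  D = +0.223210+0.077304i
d^3_{-1,1}: k∈[2..4] ⇒ +0.611456 -0.129157 +0.002558 = +0.484857;  D = +0.476250-0.090951i
d^3_{0,1}: k∈[1..3] ⇒ +0.886947 -0.421535 +0.022260 = +0.487673;  D = +0.369578-0.318177i
d^3_{1,1}: k∈[0..2] ⇒ +0.643280 -0.815275 +0.096868 = -0.075127;  D = -0.024905+0.070879i
d^3_{2,1}: k∈[0..1] ⇒ -0.809668 +0.256538 = -0.553131;  D = +0.101313+0.543773i
d^3_{3,1}: single k=0 term ⇒ +0.394693;  D = -0.256166-0.300269i
Y_3^{m'}(θ=1.3691,φ=2.9375) and Σ D·Y over m':
  (+0.0410+0.0472i)·(-0.3211-0.2255i)  (+0.2232+0.0773i)·(+0.1804+0.0780i)  (+0.4763-0.0910i)·(+0.2478+0.0513i)  (+0.3696-0.3182i)·(-0.2093+0.0000i)  (-0.0249+0.0709i)·(-0.2478+0.0513i)  (+0.1013+0.5438i)·(+0.1804-0.0780i)  (-0.2562-0.3003i)·(+0.3211-0.2255i)
Y_3^1(R⁻¹ n̂) = -0.009670+0.108117i

Re=-0.0097 Im=0.1081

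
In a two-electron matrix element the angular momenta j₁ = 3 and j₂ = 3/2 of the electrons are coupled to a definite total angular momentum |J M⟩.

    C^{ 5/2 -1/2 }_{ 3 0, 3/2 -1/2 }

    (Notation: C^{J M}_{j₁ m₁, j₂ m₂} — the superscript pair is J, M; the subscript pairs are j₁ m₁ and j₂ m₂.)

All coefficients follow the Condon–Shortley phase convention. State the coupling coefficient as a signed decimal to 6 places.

-0.414039

j₁+j₂−J=2  J+j₁−j₂=4  J−j₁+j₂=1  j₁+j₂+J+1=8
(j₁±m₁, j₂±m₂, J±M) = (3,3,1,2,2,3)
P² = 216/35
sum k=0..1:
  [0] +1/12 = 1/12
  [1] −1/4 = -1/4
S = -1/6
C² = P²·S² = 6/35 ; C = -0.414039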